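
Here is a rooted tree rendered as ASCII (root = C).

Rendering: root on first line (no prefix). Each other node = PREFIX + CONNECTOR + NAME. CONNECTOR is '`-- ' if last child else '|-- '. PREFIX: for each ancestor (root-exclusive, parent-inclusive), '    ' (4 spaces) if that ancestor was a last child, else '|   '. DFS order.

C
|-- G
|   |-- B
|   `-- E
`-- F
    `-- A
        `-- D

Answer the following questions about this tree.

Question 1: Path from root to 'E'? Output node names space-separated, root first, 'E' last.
Walk down from root: C -> G -> E

Answer: C G E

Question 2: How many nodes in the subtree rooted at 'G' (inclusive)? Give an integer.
Subtree rooted at G contains: B, E, G
Count = 3

Answer: 3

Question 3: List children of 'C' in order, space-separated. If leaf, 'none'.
Node C's children (from adjacency): G, F

Answer: G F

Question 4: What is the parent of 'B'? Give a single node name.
Answer: G

Derivation:
Scan adjacency: B appears as child of G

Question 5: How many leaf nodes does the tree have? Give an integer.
Answer: 3

Derivation:
Leaves (nodes with no children): B, D, E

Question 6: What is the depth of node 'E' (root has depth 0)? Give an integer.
Answer: 2

Derivation:
Path from root to E: C -> G -> E
Depth = number of edges = 2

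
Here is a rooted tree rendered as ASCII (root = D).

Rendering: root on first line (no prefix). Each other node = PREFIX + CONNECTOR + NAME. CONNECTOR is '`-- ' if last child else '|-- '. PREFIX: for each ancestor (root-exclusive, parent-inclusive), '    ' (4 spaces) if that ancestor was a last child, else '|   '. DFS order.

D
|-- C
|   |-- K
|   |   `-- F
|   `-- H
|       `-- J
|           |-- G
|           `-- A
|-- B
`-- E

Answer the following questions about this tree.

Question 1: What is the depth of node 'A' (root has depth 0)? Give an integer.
Path from root to A: D -> C -> H -> J -> A
Depth = number of edges = 4

Answer: 4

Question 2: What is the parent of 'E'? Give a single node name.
Scan adjacency: E appears as child of D

Answer: D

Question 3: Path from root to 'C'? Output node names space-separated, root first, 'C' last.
Answer: D C

Derivation:
Walk down from root: D -> C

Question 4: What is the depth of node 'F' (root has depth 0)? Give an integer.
Answer: 3

Derivation:
Path from root to F: D -> C -> K -> F
Depth = number of edges = 3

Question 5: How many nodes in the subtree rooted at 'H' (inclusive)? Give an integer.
Answer: 4

Derivation:
Subtree rooted at H contains: A, G, H, J
Count = 4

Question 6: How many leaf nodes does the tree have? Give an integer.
Answer: 5

Derivation:
Leaves (nodes with no children): A, B, E, F, G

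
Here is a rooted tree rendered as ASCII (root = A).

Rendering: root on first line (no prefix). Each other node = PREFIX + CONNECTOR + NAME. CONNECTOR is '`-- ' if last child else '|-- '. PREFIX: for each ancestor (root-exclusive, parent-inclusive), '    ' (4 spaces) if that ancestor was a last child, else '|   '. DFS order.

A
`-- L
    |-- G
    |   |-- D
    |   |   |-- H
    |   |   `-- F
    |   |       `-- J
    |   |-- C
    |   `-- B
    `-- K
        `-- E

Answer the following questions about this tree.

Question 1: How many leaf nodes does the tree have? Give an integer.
Leaves (nodes with no children): B, C, E, H, J

Answer: 5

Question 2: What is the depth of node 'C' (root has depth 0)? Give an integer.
Path from root to C: A -> L -> G -> C
Depth = number of edges = 3

Answer: 3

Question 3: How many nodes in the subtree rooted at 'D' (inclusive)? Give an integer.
Answer: 4

Derivation:
Subtree rooted at D contains: D, F, H, J
Count = 4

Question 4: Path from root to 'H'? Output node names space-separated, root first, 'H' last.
Answer: A L G D H

Derivation:
Walk down from root: A -> L -> G -> D -> H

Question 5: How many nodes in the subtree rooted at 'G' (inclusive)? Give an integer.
Answer: 7

Derivation:
Subtree rooted at G contains: B, C, D, F, G, H, J
Count = 7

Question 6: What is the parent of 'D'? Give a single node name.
Scan adjacency: D appears as child of G

Answer: G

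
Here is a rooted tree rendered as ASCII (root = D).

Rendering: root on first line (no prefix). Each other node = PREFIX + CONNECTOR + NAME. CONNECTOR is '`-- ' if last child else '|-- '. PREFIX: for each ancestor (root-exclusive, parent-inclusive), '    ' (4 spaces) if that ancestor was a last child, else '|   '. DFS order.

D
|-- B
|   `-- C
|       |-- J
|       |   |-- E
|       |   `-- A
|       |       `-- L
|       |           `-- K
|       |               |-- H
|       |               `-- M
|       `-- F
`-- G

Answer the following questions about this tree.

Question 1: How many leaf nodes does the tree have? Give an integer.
Leaves (nodes with no children): E, F, G, H, M

Answer: 5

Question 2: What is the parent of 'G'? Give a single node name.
Answer: D

Derivation:
Scan adjacency: G appears as child of D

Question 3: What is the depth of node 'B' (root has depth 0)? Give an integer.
Path from root to B: D -> B
Depth = number of edges = 1

Answer: 1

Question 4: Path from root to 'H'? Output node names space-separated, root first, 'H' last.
Answer: D B C J A L K H

Derivation:
Walk down from root: D -> B -> C -> J -> A -> L -> K -> H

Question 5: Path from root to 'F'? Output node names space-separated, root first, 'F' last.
Answer: D B C F

Derivation:
Walk down from root: D -> B -> C -> F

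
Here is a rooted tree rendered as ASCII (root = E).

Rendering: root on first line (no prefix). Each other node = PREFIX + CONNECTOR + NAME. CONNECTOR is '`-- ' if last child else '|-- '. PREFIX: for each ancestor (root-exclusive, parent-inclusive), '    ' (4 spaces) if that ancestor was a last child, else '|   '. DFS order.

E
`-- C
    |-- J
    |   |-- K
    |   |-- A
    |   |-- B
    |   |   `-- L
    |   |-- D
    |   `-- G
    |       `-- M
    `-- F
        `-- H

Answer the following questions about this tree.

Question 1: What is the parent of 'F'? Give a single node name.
Answer: C

Derivation:
Scan adjacency: F appears as child of C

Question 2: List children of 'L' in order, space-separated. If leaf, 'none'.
Node L's children (from adjacency): (leaf)

Answer: none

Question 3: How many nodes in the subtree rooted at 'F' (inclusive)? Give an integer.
Answer: 2

Derivation:
Subtree rooted at F contains: F, H
Count = 2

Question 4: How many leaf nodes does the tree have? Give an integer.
Answer: 6

Derivation:
Leaves (nodes with no children): A, D, H, K, L, M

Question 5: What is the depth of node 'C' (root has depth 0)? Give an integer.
Path from root to C: E -> C
Depth = number of edges = 1

Answer: 1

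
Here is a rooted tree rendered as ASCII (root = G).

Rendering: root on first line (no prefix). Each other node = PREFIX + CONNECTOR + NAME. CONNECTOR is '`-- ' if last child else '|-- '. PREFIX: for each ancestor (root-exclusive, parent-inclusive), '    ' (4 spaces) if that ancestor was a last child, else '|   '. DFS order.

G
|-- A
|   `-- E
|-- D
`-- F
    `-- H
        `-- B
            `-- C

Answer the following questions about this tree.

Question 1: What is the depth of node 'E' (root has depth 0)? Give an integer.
Path from root to E: G -> A -> E
Depth = number of edges = 2

Answer: 2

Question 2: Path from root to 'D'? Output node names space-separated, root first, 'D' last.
Answer: G D

Derivation:
Walk down from root: G -> D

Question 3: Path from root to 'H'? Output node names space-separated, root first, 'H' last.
Answer: G F H

Derivation:
Walk down from root: G -> F -> H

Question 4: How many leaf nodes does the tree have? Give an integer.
Leaves (nodes with no children): C, D, E

Answer: 3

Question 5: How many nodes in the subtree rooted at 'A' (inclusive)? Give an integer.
Subtree rooted at A contains: A, E
Count = 2

Answer: 2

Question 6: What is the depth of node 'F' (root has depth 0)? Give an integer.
Answer: 1

Derivation:
Path from root to F: G -> F
Depth = number of edges = 1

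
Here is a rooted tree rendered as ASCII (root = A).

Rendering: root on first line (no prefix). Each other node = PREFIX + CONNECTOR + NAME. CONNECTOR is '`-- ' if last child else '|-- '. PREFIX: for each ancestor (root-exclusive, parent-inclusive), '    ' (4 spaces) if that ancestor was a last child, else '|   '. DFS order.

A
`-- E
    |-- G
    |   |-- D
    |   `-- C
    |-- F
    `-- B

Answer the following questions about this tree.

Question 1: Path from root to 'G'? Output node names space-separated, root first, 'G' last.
Walk down from root: A -> E -> G

Answer: A E G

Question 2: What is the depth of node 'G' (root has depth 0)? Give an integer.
Path from root to G: A -> E -> G
Depth = number of edges = 2

Answer: 2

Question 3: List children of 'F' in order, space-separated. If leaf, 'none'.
Answer: none

Derivation:
Node F's children (from adjacency): (leaf)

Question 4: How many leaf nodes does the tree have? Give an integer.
Leaves (nodes with no children): B, C, D, F

Answer: 4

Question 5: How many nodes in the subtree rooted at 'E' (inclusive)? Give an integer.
Answer: 6

Derivation:
Subtree rooted at E contains: B, C, D, E, F, G
Count = 6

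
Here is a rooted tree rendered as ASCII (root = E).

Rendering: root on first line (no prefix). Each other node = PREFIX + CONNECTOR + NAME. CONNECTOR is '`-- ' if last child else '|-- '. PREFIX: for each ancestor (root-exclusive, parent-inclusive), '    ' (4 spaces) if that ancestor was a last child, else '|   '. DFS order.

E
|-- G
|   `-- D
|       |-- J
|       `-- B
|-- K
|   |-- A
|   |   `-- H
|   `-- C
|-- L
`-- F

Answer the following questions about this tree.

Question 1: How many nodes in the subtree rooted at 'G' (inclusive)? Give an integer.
Subtree rooted at G contains: B, D, G, J
Count = 4

Answer: 4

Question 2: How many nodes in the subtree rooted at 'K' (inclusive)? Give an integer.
Answer: 4

Derivation:
Subtree rooted at K contains: A, C, H, K
Count = 4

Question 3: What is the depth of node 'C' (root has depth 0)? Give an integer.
Path from root to C: E -> K -> C
Depth = number of edges = 2

Answer: 2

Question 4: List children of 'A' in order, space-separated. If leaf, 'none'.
Node A's children (from adjacency): H

Answer: H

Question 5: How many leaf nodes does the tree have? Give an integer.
Answer: 6

Derivation:
Leaves (nodes with no children): B, C, F, H, J, L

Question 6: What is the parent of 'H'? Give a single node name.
Scan adjacency: H appears as child of A

Answer: A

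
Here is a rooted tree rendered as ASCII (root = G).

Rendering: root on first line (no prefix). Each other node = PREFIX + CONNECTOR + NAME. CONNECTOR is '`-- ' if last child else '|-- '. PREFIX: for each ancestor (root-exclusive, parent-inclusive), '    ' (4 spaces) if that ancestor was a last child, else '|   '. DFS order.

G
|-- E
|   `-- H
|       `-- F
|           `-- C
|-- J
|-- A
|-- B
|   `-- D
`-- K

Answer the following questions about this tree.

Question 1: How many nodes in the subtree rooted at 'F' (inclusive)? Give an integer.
Subtree rooted at F contains: C, F
Count = 2

Answer: 2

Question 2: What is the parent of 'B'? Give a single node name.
Answer: G

Derivation:
Scan adjacency: B appears as child of G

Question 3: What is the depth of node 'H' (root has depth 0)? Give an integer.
Answer: 2

Derivation:
Path from root to H: G -> E -> H
Depth = number of edges = 2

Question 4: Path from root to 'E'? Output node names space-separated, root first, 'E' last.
Walk down from root: G -> E

Answer: G E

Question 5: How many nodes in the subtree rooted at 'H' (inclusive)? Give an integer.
Answer: 3

Derivation:
Subtree rooted at H contains: C, F, H
Count = 3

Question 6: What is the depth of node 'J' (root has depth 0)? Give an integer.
Path from root to J: G -> J
Depth = number of edges = 1

Answer: 1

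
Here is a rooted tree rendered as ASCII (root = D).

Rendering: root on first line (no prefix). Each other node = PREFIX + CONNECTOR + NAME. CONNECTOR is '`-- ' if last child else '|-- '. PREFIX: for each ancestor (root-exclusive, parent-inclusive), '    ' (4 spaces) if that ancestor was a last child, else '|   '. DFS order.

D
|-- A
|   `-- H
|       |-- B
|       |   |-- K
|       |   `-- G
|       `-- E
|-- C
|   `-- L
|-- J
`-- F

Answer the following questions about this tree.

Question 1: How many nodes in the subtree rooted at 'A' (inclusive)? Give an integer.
Subtree rooted at A contains: A, B, E, G, H, K
Count = 6

Answer: 6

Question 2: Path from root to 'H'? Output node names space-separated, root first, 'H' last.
Answer: D A H

Derivation:
Walk down from root: D -> A -> H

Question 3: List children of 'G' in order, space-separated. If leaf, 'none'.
Answer: none

Derivation:
Node G's children (from adjacency): (leaf)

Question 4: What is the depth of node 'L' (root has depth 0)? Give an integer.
Answer: 2

Derivation:
Path from root to L: D -> C -> L
Depth = number of edges = 2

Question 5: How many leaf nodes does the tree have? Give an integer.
Leaves (nodes with no children): E, F, G, J, K, L

Answer: 6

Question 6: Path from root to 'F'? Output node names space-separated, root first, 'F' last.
Walk down from root: D -> F

Answer: D F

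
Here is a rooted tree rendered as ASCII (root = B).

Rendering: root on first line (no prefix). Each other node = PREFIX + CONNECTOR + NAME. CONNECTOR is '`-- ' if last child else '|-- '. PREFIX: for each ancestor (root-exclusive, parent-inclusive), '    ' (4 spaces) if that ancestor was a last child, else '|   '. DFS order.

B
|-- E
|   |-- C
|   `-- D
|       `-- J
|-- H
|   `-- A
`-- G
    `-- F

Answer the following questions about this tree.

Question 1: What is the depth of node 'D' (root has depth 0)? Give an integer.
Path from root to D: B -> E -> D
Depth = number of edges = 2

Answer: 2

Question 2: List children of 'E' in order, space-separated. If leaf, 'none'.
Answer: C D

Derivation:
Node E's children (from adjacency): C, D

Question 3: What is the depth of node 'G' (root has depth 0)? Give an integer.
Answer: 1

Derivation:
Path from root to G: B -> G
Depth = number of edges = 1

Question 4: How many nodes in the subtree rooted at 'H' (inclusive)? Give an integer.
Subtree rooted at H contains: A, H
Count = 2

Answer: 2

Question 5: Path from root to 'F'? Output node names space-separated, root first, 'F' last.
Walk down from root: B -> G -> F

Answer: B G F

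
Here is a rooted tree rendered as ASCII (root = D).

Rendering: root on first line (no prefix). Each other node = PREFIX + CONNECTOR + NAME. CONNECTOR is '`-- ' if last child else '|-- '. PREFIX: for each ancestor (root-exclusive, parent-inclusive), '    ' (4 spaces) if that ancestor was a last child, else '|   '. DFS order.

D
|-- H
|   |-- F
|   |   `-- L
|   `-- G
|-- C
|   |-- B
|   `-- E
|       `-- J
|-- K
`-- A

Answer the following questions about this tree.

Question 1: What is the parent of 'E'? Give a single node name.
Scan adjacency: E appears as child of C

Answer: C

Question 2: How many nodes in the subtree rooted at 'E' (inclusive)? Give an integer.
Subtree rooted at E contains: E, J
Count = 2

Answer: 2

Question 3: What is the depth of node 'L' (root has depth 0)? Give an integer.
Answer: 3

Derivation:
Path from root to L: D -> H -> F -> L
Depth = number of edges = 3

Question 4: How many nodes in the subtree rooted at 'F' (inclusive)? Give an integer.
Answer: 2

Derivation:
Subtree rooted at F contains: F, L
Count = 2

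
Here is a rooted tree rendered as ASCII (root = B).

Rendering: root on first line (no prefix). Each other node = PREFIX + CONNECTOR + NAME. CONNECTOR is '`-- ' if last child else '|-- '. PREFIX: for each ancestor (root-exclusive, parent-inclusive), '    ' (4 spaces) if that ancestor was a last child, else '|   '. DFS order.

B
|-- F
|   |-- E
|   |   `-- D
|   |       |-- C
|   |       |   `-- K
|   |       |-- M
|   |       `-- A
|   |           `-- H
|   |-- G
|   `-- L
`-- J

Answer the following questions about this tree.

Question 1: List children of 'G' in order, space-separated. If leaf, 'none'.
Node G's children (from adjacency): (leaf)

Answer: none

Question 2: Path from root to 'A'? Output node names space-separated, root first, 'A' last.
Walk down from root: B -> F -> E -> D -> A

Answer: B F E D A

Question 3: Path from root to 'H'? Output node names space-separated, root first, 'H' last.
Walk down from root: B -> F -> E -> D -> A -> H

Answer: B F E D A H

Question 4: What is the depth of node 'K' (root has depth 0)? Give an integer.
Answer: 5

Derivation:
Path from root to K: B -> F -> E -> D -> C -> K
Depth = number of edges = 5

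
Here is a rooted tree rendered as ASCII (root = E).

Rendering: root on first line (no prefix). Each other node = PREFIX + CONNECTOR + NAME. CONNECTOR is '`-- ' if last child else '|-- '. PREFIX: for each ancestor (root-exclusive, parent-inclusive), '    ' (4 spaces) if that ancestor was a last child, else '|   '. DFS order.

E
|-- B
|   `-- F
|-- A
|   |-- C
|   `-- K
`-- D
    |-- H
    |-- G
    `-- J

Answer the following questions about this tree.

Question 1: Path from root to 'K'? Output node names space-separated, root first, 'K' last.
Walk down from root: E -> A -> K

Answer: E A K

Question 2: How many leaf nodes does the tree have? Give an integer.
Answer: 6

Derivation:
Leaves (nodes with no children): C, F, G, H, J, K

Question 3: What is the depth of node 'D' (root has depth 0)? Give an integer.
Path from root to D: E -> D
Depth = number of edges = 1

Answer: 1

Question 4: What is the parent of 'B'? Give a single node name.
Scan adjacency: B appears as child of E

Answer: E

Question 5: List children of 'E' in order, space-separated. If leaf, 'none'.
Answer: B A D

Derivation:
Node E's children (from adjacency): B, A, D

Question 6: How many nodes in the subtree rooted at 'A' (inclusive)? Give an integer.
Answer: 3

Derivation:
Subtree rooted at A contains: A, C, K
Count = 3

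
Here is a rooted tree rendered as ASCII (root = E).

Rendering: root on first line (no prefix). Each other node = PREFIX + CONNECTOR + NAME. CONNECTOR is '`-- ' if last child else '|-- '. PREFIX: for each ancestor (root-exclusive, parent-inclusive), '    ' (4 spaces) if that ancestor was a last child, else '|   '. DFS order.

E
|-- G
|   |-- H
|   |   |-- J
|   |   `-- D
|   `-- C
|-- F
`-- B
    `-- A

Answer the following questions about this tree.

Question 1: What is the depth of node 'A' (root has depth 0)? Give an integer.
Answer: 2

Derivation:
Path from root to A: E -> B -> A
Depth = number of edges = 2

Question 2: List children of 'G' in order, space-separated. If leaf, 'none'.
Node G's children (from adjacency): H, C

Answer: H C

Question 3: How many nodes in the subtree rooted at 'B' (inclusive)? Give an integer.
Subtree rooted at B contains: A, B
Count = 2

Answer: 2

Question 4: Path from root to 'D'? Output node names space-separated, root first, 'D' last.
Answer: E G H D

Derivation:
Walk down from root: E -> G -> H -> D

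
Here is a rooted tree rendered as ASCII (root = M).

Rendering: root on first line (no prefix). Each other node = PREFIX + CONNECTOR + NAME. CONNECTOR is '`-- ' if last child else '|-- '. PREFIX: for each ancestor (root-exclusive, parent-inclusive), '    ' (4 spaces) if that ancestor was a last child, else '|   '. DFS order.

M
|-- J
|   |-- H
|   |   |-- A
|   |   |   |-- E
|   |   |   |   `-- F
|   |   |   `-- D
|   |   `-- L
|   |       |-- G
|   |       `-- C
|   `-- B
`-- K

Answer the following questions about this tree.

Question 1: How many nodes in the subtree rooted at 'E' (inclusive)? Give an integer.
Subtree rooted at E contains: E, F
Count = 2

Answer: 2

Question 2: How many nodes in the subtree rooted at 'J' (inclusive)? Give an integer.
Subtree rooted at J contains: A, B, C, D, E, F, G, H, J, L
Count = 10

Answer: 10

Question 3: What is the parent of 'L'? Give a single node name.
Answer: H

Derivation:
Scan adjacency: L appears as child of H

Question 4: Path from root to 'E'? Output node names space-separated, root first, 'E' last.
Walk down from root: M -> J -> H -> A -> E

Answer: M J H A E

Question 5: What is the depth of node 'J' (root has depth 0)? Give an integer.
Path from root to J: M -> J
Depth = number of edges = 1

Answer: 1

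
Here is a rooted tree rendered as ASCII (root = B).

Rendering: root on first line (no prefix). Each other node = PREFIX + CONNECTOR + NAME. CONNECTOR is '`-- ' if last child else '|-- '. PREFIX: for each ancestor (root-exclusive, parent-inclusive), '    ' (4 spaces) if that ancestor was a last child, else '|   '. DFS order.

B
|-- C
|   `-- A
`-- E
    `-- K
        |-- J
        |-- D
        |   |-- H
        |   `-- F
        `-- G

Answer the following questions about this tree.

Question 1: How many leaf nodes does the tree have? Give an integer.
Leaves (nodes with no children): A, F, G, H, J

Answer: 5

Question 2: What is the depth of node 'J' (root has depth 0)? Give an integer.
Path from root to J: B -> E -> K -> J
Depth = number of edges = 3

Answer: 3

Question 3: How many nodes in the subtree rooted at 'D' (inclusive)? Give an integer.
Answer: 3

Derivation:
Subtree rooted at D contains: D, F, H
Count = 3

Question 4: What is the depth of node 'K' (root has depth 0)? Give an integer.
Answer: 2

Derivation:
Path from root to K: B -> E -> K
Depth = number of edges = 2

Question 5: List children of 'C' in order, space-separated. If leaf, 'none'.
Node C's children (from adjacency): A

Answer: A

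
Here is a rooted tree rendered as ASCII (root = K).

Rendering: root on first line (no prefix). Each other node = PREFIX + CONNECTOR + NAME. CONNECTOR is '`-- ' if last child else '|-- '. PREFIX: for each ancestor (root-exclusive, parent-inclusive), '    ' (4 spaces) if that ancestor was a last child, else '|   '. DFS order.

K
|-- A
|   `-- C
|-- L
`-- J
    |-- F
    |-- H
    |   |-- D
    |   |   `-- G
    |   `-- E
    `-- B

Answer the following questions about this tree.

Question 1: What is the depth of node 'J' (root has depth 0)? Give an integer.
Answer: 1

Derivation:
Path from root to J: K -> J
Depth = number of edges = 1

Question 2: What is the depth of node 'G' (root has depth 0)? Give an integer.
Path from root to G: K -> J -> H -> D -> G
Depth = number of edges = 4

Answer: 4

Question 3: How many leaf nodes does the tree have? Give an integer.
Leaves (nodes with no children): B, C, E, F, G, L

Answer: 6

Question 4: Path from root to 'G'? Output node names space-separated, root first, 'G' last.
Walk down from root: K -> J -> H -> D -> G

Answer: K J H D G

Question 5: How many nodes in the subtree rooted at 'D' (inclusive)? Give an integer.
Subtree rooted at D contains: D, G
Count = 2

Answer: 2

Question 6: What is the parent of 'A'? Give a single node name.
Answer: K

Derivation:
Scan adjacency: A appears as child of K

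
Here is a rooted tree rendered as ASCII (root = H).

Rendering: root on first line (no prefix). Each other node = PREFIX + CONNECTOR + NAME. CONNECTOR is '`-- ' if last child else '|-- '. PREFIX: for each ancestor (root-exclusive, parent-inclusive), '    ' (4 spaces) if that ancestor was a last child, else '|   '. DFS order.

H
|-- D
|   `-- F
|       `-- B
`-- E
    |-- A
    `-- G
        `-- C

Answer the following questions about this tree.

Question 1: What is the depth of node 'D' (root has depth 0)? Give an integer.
Answer: 1

Derivation:
Path from root to D: H -> D
Depth = number of edges = 1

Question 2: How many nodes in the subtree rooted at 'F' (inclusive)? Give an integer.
Answer: 2

Derivation:
Subtree rooted at F contains: B, F
Count = 2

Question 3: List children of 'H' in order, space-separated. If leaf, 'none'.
Node H's children (from adjacency): D, E

Answer: D E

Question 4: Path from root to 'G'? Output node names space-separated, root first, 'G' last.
Answer: H E G

Derivation:
Walk down from root: H -> E -> G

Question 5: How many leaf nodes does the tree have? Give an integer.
Leaves (nodes with no children): A, B, C

Answer: 3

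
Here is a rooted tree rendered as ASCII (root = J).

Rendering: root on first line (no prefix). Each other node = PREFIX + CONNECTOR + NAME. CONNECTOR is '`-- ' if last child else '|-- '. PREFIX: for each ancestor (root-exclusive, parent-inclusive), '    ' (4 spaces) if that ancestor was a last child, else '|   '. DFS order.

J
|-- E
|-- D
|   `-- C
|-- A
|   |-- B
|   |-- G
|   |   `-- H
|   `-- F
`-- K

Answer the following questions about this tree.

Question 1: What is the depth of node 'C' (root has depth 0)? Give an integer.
Answer: 2

Derivation:
Path from root to C: J -> D -> C
Depth = number of edges = 2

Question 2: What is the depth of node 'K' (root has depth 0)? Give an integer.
Path from root to K: J -> K
Depth = number of edges = 1

Answer: 1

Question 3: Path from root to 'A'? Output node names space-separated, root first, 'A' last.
Answer: J A

Derivation:
Walk down from root: J -> A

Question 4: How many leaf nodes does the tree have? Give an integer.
Leaves (nodes with no children): B, C, E, F, H, K

Answer: 6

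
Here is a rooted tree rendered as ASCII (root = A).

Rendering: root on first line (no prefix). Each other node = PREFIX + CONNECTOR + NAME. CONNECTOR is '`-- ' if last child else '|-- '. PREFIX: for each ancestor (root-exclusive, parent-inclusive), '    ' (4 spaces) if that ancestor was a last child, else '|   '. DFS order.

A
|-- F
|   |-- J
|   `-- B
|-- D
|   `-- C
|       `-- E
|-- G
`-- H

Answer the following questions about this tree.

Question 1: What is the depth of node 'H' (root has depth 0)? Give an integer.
Path from root to H: A -> H
Depth = number of edges = 1

Answer: 1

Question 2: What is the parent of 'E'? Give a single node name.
Answer: C

Derivation:
Scan adjacency: E appears as child of C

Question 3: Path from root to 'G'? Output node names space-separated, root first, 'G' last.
Walk down from root: A -> G

Answer: A G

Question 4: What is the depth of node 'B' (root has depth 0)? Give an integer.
Answer: 2

Derivation:
Path from root to B: A -> F -> B
Depth = number of edges = 2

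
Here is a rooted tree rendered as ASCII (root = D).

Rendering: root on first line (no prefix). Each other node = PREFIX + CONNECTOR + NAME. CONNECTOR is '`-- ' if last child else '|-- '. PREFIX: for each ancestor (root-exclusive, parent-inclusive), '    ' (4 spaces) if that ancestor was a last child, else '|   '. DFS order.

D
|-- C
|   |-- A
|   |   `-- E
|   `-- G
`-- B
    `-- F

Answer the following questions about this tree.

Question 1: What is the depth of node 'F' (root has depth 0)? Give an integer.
Answer: 2

Derivation:
Path from root to F: D -> B -> F
Depth = number of edges = 2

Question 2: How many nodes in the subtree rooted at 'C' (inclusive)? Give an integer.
Answer: 4

Derivation:
Subtree rooted at C contains: A, C, E, G
Count = 4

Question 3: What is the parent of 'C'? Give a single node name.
Scan adjacency: C appears as child of D

Answer: D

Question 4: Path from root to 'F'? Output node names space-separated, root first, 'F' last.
Answer: D B F

Derivation:
Walk down from root: D -> B -> F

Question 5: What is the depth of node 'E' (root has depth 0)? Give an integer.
Answer: 3

Derivation:
Path from root to E: D -> C -> A -> E
Depth = number of edges = 3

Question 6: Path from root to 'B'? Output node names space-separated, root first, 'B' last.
Walk down from root: D -> B

Answer: D B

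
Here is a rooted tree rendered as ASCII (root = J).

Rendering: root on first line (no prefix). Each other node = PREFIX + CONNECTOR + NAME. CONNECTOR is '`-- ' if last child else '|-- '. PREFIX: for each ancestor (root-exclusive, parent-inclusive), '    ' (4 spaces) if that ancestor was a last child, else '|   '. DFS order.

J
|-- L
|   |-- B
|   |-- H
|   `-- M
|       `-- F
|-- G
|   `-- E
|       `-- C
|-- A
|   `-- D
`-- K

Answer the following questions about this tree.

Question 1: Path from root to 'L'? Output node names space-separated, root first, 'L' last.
Walk down from root: J -> L

Answer: J L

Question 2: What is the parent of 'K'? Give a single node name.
Answer: J

Derivation:
Scan adjacency: K appears as child of J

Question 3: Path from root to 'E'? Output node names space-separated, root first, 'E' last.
Answer: J G E

Derivation:
Walk down from root: J -> G -> E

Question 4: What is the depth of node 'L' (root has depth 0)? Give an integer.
Path from root to L: J -> L
Depth = number of edges = 1

Answer: 1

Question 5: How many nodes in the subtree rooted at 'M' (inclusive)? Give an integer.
Subtree rooted at M contains: F, M
Count = 2

Answer: 2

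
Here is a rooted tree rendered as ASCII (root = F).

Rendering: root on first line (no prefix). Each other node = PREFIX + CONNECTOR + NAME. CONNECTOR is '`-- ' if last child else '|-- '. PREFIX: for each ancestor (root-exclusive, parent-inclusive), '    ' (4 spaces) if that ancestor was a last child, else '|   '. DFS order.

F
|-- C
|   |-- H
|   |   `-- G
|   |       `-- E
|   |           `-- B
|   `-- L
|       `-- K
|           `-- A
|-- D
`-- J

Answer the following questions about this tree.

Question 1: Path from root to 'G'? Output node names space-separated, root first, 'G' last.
Walk down from root: F -> C -> H -> G

Answer: F C H G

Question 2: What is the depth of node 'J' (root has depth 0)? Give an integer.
Answer: 1

Derivation:
Path from root to J: F -> J
Depth = number of edges = 1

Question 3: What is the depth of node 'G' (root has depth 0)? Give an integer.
Answer: 3

Derivation:
Path from root to G: F -> C -> H -> G
Depth = number of edges = 3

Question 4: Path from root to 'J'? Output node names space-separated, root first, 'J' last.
Answer: F J

Derivation:
Walk down from root: F -> J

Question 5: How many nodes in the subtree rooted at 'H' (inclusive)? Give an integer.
Answer: 4

Derivation:
Subtree rooted at H contains: B, E, G, H
Count = 4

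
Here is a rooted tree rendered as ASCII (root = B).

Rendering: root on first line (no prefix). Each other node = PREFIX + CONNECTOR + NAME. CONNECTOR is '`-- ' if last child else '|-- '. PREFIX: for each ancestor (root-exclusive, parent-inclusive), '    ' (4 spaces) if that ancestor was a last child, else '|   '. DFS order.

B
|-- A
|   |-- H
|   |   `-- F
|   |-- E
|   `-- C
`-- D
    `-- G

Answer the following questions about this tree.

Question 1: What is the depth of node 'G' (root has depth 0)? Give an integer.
Path from root to G: B -> D -> G
Depth = number of edges = 2

Answer: 2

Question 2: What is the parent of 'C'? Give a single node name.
Answer: A

Derivation:
Scan adjacency: C appears as child of A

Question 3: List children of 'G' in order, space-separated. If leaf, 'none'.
Node G's children (from adjacency): (leaf)

Answer: none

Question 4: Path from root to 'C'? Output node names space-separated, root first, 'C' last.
Answer: B A C

Derivation:
Walk down from root: B -> A -> C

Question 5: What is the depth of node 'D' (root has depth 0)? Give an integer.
Path from root to D: B -> D
Depth = number of edges = 1

Answer: 1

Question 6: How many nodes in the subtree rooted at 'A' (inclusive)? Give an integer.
Answer: 5

Derivation:
Subtree rooted at A contains: A, C, E, F, H
Count = 5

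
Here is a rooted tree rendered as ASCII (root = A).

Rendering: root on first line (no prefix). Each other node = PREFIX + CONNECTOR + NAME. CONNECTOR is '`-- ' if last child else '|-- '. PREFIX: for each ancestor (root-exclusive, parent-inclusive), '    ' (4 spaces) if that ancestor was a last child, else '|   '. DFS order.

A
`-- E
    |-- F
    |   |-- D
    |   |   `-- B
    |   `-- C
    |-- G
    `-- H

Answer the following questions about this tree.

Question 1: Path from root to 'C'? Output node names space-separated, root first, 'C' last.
Answer: A E F C

Derivation:
Walk down from root: A -> E -> F -> C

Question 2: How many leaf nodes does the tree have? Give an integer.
Answer: 4

Derivation:
Leaves (nodes with no children): B, C, G, H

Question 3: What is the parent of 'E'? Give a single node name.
Scan adjacency: E appears as child of A

Answer: A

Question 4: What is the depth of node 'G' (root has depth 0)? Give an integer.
Answer: 2

Derivation:
Path from root to G: A -> E -> G
Depth = number of edges = 2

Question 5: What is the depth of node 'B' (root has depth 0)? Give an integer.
Path from root to B: A -> E -> F -> D -> B
Depth = number of edges = 4

Answer: 4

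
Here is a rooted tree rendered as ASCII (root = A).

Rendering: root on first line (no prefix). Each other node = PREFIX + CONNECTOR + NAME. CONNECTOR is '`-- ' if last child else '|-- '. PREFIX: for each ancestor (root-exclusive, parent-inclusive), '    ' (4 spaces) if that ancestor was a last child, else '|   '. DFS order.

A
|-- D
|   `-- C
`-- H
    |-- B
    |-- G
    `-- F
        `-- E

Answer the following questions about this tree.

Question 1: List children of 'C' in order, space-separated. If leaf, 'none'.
Answer: none

Derivation:
Node C's children (from adjacency): (leaf)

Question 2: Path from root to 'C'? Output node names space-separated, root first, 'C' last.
Answer: A D C

Derivation:
Walk down from root: A -> D -> C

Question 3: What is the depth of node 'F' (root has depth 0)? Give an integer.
Path from root to F: A -> H -> F
Depth = number of edges = 2

Answer: 2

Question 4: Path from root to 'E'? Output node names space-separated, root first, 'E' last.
Answer: A H F E

Derivation:
Walk down from root: A -> H -> F -> E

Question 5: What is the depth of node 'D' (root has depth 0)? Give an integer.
Path from root to D: A -> D
Depth = number of edges = 1

Answer: 1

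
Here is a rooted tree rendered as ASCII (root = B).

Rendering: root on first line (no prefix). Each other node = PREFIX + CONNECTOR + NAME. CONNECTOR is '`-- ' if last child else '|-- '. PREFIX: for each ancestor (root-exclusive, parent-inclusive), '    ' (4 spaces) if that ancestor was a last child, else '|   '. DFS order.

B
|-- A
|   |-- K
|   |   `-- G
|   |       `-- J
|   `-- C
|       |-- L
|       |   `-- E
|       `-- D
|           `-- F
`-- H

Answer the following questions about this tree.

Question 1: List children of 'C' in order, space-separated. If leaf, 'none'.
Answer: L D

Derivation:
Node C's children (from adjacency): L, D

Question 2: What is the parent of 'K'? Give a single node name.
Answer: A

Derivation:
Scan adjacency: K appears as child of A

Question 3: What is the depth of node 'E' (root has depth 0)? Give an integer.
Answer: 4

Derivation:
Path from root to E: B -> A -> C -> L -> E
Depth = number of edges = 4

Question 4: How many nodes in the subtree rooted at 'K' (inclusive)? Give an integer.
Answer: 3

Derivation:
Subtree rooted at K contains: G, J, K
Count = 3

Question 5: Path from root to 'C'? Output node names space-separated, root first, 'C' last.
Walk down from root: B -> A -> C

Answer: B A C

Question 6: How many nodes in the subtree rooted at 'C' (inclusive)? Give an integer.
Subtree rooted at C contains: C, D, E, F, L
Count = 5

Answer: 5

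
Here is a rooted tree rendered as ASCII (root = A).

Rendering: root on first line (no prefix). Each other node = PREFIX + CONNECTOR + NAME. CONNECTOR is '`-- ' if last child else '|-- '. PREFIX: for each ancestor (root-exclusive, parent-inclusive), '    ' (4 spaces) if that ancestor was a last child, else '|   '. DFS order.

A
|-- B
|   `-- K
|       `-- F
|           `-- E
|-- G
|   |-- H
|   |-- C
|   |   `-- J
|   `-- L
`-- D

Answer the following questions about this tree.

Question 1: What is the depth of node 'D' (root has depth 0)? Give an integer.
Answer: 1

Derivation:
Path from root to D: A -> D
Depth = number of edges = 1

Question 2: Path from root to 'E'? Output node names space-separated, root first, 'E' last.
Answer: A B K F E

Derivation:
Walk down from root: A -> B -> K -> F -> E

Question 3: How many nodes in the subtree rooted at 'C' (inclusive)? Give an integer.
Answer: 2

Derivation:
Subtree rooted at C contains: C, J
Count = 2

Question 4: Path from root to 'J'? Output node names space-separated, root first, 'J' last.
Answer: A G C J

Derivation:
Walk down from root: A -> G -> C -> J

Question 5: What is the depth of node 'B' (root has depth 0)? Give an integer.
Answer: 1

Derivation:
Path from root to B: A -> B
Depth = number of edges = 1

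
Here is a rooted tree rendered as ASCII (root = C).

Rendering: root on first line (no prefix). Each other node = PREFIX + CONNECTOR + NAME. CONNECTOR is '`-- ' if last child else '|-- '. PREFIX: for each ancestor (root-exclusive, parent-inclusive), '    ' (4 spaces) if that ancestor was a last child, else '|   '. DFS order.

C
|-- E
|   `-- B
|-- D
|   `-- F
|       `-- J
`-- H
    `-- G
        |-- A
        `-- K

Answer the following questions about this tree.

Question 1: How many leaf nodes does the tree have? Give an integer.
Leaves (nodes with no children): A, B, J, K

Answer: 4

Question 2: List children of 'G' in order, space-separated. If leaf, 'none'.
Node G's children (from adjacency): A, K

Answer: A K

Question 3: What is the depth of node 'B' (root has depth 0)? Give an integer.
Answer: 2

Derivation:
Path from root to B: C -> E -> B
Depth = number of edges = 2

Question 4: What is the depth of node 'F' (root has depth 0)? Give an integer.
Path from root to F: C -> D -> F
Depth = number of edges = 2

Answer: 2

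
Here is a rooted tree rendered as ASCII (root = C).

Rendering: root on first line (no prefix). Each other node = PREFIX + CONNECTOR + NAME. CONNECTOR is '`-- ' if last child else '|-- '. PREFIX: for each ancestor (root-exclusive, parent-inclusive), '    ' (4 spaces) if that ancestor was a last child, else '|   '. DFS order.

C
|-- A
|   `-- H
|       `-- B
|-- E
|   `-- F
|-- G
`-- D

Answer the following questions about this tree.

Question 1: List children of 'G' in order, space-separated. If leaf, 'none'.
Answer: none

Derivation:
Node G's children (from adjacency): (leaf)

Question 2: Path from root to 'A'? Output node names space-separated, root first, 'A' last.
Answer: C A

Derivation:
Walk down from root: C -> A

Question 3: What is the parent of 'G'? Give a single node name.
Answer: C

Derivation:
Scan adjacency: G appears as child of C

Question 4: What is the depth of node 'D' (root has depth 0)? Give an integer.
Answer: 1

Derivation:
Path from root to D: C -> D
Depth = number of edges = 1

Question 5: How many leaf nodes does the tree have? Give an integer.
Leaves (nodes with no children): B, D, F, G

Answer: 4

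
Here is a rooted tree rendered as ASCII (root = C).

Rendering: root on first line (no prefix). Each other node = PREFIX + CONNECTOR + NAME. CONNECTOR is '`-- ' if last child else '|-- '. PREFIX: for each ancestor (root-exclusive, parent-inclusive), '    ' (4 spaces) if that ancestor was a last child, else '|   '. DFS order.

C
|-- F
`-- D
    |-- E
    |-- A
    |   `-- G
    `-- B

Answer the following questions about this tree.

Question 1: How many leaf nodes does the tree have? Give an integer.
Answer: 4

Derivation:
Leaves (nodes with no children): B, E, F, G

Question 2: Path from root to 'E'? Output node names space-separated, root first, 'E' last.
Walk down from root: C -> D -> E

Answer: C D E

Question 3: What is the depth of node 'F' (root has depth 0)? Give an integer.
Answer: 1

Derivation:
Path from root to F: C -> F
Depth = number of edges = 1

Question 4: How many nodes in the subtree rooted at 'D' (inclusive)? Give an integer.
Answer: 5

Derivation:
Subtree rooted at D contains: A, B, D, E, G
Count = 5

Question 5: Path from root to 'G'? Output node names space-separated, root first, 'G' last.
Answer: C D A G

Derivation:
Walk down from root: C -> D -> A -> G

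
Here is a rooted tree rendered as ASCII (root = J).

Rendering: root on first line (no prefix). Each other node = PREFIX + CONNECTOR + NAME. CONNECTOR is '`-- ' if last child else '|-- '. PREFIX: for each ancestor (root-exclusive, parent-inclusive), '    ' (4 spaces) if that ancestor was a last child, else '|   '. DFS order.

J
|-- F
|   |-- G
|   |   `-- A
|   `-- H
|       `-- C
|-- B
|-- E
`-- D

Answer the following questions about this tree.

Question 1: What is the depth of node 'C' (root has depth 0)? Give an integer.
Path from root to C: J -> F -> H -> C
Depth = number of edges = 3

Answer: 3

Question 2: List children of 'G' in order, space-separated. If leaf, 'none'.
Node G's children (from adjacency): A

Answer: A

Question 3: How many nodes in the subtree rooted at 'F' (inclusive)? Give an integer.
Answer: 5

Derivation:
Subtree rooted at F contains: A, C, F, G, H
Count = 5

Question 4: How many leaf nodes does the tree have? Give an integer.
Answer: 5

Derivation:
Leaves (nodes with no children): A, B, C, D, E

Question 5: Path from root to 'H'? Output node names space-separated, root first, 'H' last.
Answer: J F H

Derivation:
Walk down from root: J -> F -> H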